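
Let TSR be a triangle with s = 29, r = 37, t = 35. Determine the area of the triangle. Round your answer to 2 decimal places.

Semiperimeter p = (35 + 29 + 37)/2 = 50.5.
Heron's formula: area = √(50.5·15.5·21.5·13.5) ≈ 476.65.

area ≈ 476.65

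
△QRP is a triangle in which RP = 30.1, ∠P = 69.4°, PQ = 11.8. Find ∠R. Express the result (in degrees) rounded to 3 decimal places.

∠R ≈ 23.058°

By the law of cosines, QR² = RP² + PQ² − 2·RP·PQ·cos P = 795.32, so QR ≈ 28.201.
Law of cosines again: cos R = (QR² + RP² − PQ²)/(2·QR·RP) ≈ 0.92011, so ∠R ≈ 23.06°.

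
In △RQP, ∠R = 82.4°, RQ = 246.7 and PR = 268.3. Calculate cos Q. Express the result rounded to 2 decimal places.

cos Q ≈ 0.62

By the law of cosines, QP² = PR² + RQ² − 2·PR·RQ·cos R = 1.1534e+05, so QP ≈ 339.61.
Law of cosines again: cos Q = (RQ² + QP² − PR²)/(2·RQ·QP) ≈ 0.62193, so ∠Q ≈ 51.54°.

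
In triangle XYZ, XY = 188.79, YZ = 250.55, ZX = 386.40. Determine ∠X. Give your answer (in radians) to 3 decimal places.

∠X ≈ 0.578 rad

By the law of cosines, cos X = (ZX² + XY² − YZ²) / (2·ZX·XY) ≈ 0.83738, so ∠X ≈ 0.578 rad.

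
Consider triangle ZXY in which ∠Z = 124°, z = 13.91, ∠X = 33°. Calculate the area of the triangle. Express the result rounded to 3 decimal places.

The third angle is ∠Y = 180° − ∠Z − ∠X = 23.00°.
Law of sines: x = z·sin X/sin Z ≈ 9.1382.
Law of sines: y = z·sin Y/sin Z ≈ 6.5559.
Area = ½·z·x·sin Y ≈ 24.833.

area ≈ 24.833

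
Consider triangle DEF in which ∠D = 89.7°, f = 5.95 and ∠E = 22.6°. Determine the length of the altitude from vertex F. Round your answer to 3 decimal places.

h_F ≈ 2.471

The third angle is ∠F = 180° − ∠D − ∠E = 67.70°.
Law of sines: d = f·sin D/sin F ≈ 6.4309.
Law of sines: e = f·sin E/sin F ≈ 2.4714.
Area = ½·f·d·sin E ≈ 7.3523.
The altitude from F has length 2·area/f ≈ 2.4714.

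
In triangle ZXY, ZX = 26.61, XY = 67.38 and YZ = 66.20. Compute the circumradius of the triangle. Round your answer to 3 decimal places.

By the law of cosines, cos Z = (YZ² + ZX² − XY²) / (2·YZ·ZX) ≈ 0.15624, so ∠Z ≈ 81.01°.
Circumradius = XY/(2 sin Z) ≈ 34.109.

34.109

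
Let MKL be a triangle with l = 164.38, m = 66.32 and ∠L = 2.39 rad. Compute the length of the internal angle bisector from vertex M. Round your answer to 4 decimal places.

130.2110

Law of sines: sin M = m·sin L/l ≈ 0.27548.
Since l ≥ m, only the acute value applies: ∠M ≈ 0.279 rad.
Then ∠K = π − ∠L − ∠M ≈ 0.473 rad.
Law of sines gives k = l·sin K/sin L ≈ 109.57.
The bisector from M has length 2·k·l·cos(∠M/2)/(k+l) ≈ 130.21.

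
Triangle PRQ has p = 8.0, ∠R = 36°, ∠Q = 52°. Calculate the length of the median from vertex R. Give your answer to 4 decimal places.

m_R ≈ 6.8088

The third angle is ∠P = 180° − ∠R − ∠Q = 92.00°.
Law of sines: r = p·sin R/sin P ≈ 4.7051.
Law of sines: q = p·sin Q/sin P ≈ 6.3079.
Median from R: ½√(2·q² + 2·p² − r²) ≈ 6.8088.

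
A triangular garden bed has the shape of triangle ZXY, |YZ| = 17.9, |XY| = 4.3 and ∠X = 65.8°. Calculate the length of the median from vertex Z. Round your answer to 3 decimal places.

m_Z ≈ 18.451

Law of sines: sin Z = |XY|·sin X/|YZ| ≈ 0.21911.
Since |YZ| ≥ |XY|, only the acute value applies: ∠Z ≈ 12.66°.
Then ∠Y = 180° − ∠X − ∠Z ≈ 101.54°.
Law of sines gives |ZX| = |YZ|·sin Y/sin X ≈ 19.228.
Median from Z: ½√(2·|YZ|² + 2·|ZX|² − |XY|²) ≈ 18.451.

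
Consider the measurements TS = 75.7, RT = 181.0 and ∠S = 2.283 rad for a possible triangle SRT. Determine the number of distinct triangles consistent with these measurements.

1

TS·sin S = 75.7·sin(2.283 rad) ≈ 57.3.
Since ∠S is not acute, a triangle exists only if RT > TS; here RT > TS, so there is exactly one triangle.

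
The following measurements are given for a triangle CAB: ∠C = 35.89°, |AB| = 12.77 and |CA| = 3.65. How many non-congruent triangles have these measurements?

|CA|·sin C = 3.65·sin(35.89°) ≈ 2.14.
Since |AB| ≥ |CA|, exactly one triangle exists.

1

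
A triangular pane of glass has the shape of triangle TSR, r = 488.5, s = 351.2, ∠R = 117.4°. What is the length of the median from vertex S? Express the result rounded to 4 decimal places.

333.8714

Law of sines: sin S = s·sin R/r ≈ 0.63828.
Since r ≥ s, only the acute value applies: ∠S ≈ 39.66°.
Then ∠T = 180° − ∠R − ∠S ≈ 22.94°.
Law of sines gives t = r·sin T/sin R ≈ 214.43.
Median from S: ½√(2·r² + 2·t² − s²) ≈ 333.87.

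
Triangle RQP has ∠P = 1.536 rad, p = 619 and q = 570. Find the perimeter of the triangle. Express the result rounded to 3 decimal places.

Law of sines: sin Q = q·sin P/p ≈ 0.92028.
Since p ≥ q, only the acute value applies: ∠Q ≈ 1.169 rad.
Then ∠R = π − ∠P − ∠Q ≈ 0.437 rad.
Law of sines gives r = p·sin R/sin P ≈ 262.02.
Semiperimeter s = (262.02+570+619)/2 = 725.51.
Perimeter = 262.02 + 570 + 619 = 1451.

perimeter ≈ 1451.016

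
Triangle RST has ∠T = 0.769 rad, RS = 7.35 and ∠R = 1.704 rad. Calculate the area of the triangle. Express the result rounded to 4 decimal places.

The third angle is ∠S = π − ∠T − ∠R = 0.669 rad.
Law of sines: ST = RS·sin R/sin T ≈ 10.476.
Law of sines: TR = RS·sin S/sin T ≈ 6.5517.
Area = ½·RS·ST·sin S ≈ 23.864.

23.8641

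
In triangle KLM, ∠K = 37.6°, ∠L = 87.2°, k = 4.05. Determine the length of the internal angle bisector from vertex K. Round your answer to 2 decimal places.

The third angle is ∠M = 180° − ∠K − ∠L = 55.20°.
Law of sines: l = k·sin L/sin K ≈ 6.6298.
Law of sines: m = k·sin M/sin K ≈ 5.4506.
The bisector from K has length 2·l·m·cos(∠K/2)/(l+m) ≈ 5.6635.

t_K ≈ 5.66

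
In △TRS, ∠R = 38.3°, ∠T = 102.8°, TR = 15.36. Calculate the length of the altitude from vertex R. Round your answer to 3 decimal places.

The third angle is ∠S = 180° − ∠T − ∠R = 38.90°.
Law of sines: RS = TR·sin T/sin S ≈ 23.852.
Law of sines: ST = TR·sin R/sin S ≈ 15.16.
Area = ½·TR·RS·sin R ≈ 113.53.
The altitude from R has length 2·area/ST ≈ 14.978.

14.978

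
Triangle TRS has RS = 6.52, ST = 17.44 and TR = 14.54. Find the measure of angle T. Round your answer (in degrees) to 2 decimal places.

∠T ≈ 21.13°

By the law of cosines, cos T = (ST² + TR² − RS²) / (2·ST·TR) ≈ 0.93276, so ∠T ≈ 21.13°.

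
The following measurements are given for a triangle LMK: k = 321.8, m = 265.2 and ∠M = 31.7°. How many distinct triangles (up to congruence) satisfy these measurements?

2

k·sin M = 321.8·sin(31.7°) ≈ 169.1.
Since k sin M < m < k (169.1 < 265.2 < 321.8), two triangles exist.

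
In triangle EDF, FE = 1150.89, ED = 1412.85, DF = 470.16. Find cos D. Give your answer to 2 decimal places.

By the law of cosines, cos D = (ED² + DF² − FE²) / (2·ED·DF) ≈ 0.67191, so ∠D ≈ 47.79°.

cos D ≈ 0.67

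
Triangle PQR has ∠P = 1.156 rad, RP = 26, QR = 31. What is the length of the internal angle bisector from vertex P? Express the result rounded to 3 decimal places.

t_P ≈ 23.457

Law of sines: sin Q = RP·sin P/QR ≈ 0.76759.
Since QR ≥ RP, only the acute value applies: ∠Q ≈ 0.875 rad.
Then ∠R = π − ∠P − ∠Q ≈ 1.111 rad.
Law of sines gives PQ = QR·sin R/sin P ≈ 30.347.
The bisector from P has length 2·RP·PQ·cos(∠P/2)/(RP+PQ) ≈ 23.457.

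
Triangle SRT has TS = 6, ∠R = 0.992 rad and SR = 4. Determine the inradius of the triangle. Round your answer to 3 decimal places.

r ≈ 1.398

Law of sines: sin T = SR·sin R/TS ≈ 0.55808.
Since TS ≥ SR, only the acute value applies: ∠T ≈ 0.592 rad.
Then ∠S = π − ∠R − ∠T ≈ 1.558 rad.
Law of sines gives RT = TS·sin S/sin R ≈ 7.1668.
Area = ½·TS·SR·sin S ≈ 11.999.
Semiperimeter s = (7.1668+6+4)/2 = 8.5834.
Inradius = area/s = 11.999/8.5834 ≈ 1.3979.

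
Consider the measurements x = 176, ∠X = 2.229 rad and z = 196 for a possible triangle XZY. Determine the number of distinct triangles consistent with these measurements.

0

z·sin X = 196·sin(2.229 rad) ≈ 155.1.
Since ∠X is not acute, a triangle exists only if x > z; here x ≤ z, so there is no triangle.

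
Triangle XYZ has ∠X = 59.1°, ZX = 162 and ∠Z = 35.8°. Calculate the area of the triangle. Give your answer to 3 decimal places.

area ≈ 6610.507

The third angle is ∠Y = 180° − ∠Z − ∠X = 85.10°.
Law of sines: YZ = ZX·sin X/sin Y ≈ 139.52.
Law of sines: XY = ZX·sin Z/sin Y ≈ 95.111.
Area = ½·ZX·YZ·sin Z ≈ 6610.5.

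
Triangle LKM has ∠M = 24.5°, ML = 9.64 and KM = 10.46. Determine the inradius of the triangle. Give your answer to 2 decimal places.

r ≈ 1.71

By the law of cosines, LK² = KM² + ML² − 2·KM·ML·cos M = 18.83, so LK ≈ 4.3394.
Area = ½·KM·ML·sin M ≈ 20.908.
Semiperimeter s = (10.46+9.64+4.3394)/2 = 12.22.
Inradius = area/s = 20.908/12.22 ≈ 1.711.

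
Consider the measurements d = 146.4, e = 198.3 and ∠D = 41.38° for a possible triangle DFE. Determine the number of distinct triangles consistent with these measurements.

e·sin D = 198.3·sin(41.38°) ≈ 131.1.
Since e sin D < d < e (131.1 < 146.4 < 198.3), two triangles exist.

2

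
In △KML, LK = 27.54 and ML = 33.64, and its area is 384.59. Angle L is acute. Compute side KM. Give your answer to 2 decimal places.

From area = ½·ML·LK·sin L, we get sin L = 2·area/(ML·LK) ≈ 0.83025.
Taking the acute solution, ∠L ≈ 56.12°.
Law of cosines then gives KM ≈ 29.28.

29.28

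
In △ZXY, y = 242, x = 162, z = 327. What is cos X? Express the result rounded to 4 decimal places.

By the law of cosines, cos X = (y² + z² − x²) / (2·y·z) ≈ 0.87983, so ∠X ≈ 28.38°.

0.8798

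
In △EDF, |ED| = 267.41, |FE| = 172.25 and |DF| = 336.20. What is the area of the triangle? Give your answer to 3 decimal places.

Semiperimeter s = (336.2 + 172.25 + 267.41)/2 = 387.93.
Heron's formula: area = √(387.93·51.73·215.68·120.52) ≈ 22839.

22839.281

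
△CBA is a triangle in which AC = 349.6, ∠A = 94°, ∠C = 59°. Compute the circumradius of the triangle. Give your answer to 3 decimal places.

385.030

The third angle is ∠B = 180° − ∠A − ∠C = 27.00°.
Law of sines: BA = AC·sin C/sin B ≈ 660.07.
Law of sines: CB = AC·sin A/sin B ≈ 768.18.
Circumradius = AC/(2 sin B) ≈ 385.03.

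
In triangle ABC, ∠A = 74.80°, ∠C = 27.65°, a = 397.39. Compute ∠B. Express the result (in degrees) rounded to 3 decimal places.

77.550

The third angle is ∠B = 180° − ∠C − ∠A = 77.55°.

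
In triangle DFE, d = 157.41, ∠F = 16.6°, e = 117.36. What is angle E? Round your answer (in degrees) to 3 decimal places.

By the law of cosines, f² = e² + d² − 2·e·d·cos F = 3143.9, so f ≈ 56.07.
Law of cosines again: cos E = (d² + f² − e²)/(2·d·f) ≈ 0.80152, so ∠E ≈ 36.72°.

∠E ≈ 36.725°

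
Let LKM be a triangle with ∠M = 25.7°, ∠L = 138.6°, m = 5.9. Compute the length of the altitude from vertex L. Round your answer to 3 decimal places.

The third angle is ∠K = 180° − ∠M − ∠L = 15.70°.
Law of sines: l = m·sin L/sin M ≈ 8.9973.
Law of sines: k = m·sin K/sin M ≈ 3.6816.
Area = ½·m·l·sin K ≈ 7.1822.
The altitude from L has length 2·area/l ≈ 1.5965.

h_L ≈ 1.597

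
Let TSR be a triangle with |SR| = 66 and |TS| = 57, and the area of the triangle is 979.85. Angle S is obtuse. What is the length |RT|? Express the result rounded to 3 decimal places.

118.438

From area = ½·|TS|·|SR|·sin S, we get sin S = 2·area/(|TS|·|SR|) ≈ 0.52092.
Taking the obtuse solution, ∠S ≈ 148.61°.
Law of cosines then gives |RT| ≈ 118.44.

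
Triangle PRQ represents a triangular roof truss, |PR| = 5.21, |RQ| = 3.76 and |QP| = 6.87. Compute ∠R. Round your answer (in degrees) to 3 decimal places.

98.684

By the law of cosines, cos R = (|PR|² + |RQ|² − |QP|²) / (2·|PR|·|RQ|) ≈ -0.15098, so ∠R ≈ 98.68°.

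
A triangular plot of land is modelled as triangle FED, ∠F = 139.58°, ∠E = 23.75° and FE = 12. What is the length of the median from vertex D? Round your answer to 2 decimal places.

The third angle is ∠D = 180° − ∠F − ∠E = 16.67°.
Law of sines: ED = FE·sin F/sin D ≈ 27.124.
Law of sines: DF = FE·sin E/sin D ≈ 16.848.
Median from D: ½√(2·ED² + 2·DF² − FE²) ≈ 21.766.

m_D ≈ 21.77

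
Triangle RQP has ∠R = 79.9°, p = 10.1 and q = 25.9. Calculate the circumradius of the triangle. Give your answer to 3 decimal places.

13.254

By the law of cosines, r² = q² + p² − 2·q·p·cos R = 681.07, so r ≈ 26.097.
Area = ½·q·p·sin R ≈ 128.77.
Circumradius = r/(2 sin R) ≈ 13.254.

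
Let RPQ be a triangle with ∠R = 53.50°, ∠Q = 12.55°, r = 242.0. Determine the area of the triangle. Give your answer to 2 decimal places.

7233.75

The third angle is ∠P = 180° − ∠Q − ∠R = 113.95°.
Law of sines: p = r·sin P/sin R ≈ 275.13.
Law of sines: q = r·sin Q/sin R ≈ 65.415.
Area = ½·r·p·sin Q ≈ 7233.7.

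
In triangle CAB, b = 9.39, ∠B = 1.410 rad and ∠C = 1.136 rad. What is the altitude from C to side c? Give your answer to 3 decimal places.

5.268

The third angle is ∠A = π − ∠B − ∠C = 0.596 rad.
Law of sines: c = b·sin C/sin B ≈ 8.6276.
Law of sines: a = b·sin A/sin B ≈ 5.3366.
Area = ½·b·c·sin A ≈ 22.724.
The altitude from C has length 2·area/c ≈ 5.2678.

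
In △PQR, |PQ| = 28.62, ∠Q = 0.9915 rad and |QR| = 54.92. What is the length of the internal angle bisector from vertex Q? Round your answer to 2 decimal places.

By the law of cosines, |RP|² = |PQ|² + |QR|² − 2·|PQ|·|QR|·cos Q = 2114.4, so |RP| ≈ 45.982.
The bisector from Q has length 2·|PQ|·|QR|·cos(∠Q/2)/(|PQ|+|QR|) ≈ 33.1.

33.10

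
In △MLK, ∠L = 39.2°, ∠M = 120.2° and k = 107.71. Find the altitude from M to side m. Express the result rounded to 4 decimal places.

h_M ≈ 68.0759

The third angle is ∠K = 180° − ∠M − ∠L = 20.60°.
Law of sines: m = k·sin M/sin K ≈ 264.58.
Law of sines: l = k·sin L/sin K ≈ 193.48.
Area = ½·k·m·sin L ≈ 9005.8.
The altitude from M has length 2·area/m ≈ 68.076.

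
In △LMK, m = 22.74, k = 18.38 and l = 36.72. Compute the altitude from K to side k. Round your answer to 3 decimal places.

h_K ≈ 18.356

Semiperimeter s = (36.72 + 22.74 + 18.38)/2 = 38.92.
Heron's formula: area = √(38.92·2.2·16.18·20.54) ≈ 168.69.
The altitude from K has length 2·area/k ≈ 18.356.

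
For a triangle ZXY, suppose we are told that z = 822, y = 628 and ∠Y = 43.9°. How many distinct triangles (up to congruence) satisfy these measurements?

z·sin Y = 822·sin(43.9°) ≈ 570.
Since z sin Y < y < z (570 < 628 < 822), two triangles exist.

2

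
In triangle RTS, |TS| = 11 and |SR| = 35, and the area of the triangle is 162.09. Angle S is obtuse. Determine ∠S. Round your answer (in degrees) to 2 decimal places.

122.65

From area = ½·|TS|·|SR|·sin S, we get sin S = 2·area/(|TS|·|SR|) ≈ 0.84203.
Taking the obtuse solution, ∠S ≈ 122.65°.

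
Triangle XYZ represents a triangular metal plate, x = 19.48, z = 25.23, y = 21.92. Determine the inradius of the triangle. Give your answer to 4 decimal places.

r ≈ 6.1854

Semiperimeter s = (19.48 + 21.92 + 25.23)/2 = 33.315.
Heron's formula: area = √(33.315·13.835·11.395·8.085) ≈ 206.07.
Inradius = area/s = 206.07/33.315 ≈ 6.1854.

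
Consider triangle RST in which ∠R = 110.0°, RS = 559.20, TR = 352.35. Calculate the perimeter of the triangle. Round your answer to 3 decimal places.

By the law of cosines, ST² = TR² + RS² − 2·TR·RS·cos R = 5.7163e+05, so ST ≈ 756.07.
Semiperimeter s = (756.07+352.35+559.2)/2 = 833.81.
Perimeter = 756.07 + 352.35 + 559.2 = 1667.6.

perimeter ≈ 1667.615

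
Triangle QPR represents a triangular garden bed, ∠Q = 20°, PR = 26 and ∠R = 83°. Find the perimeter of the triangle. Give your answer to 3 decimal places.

perimeter ≈ 175.523

The third angle is ∠P = 180° − ∠R − ∠Q = 77.00°.
Law of sines: RQ = PR·sin P/sin Q ≈ 74.071.
Law of sines: QP = PR·sin R/sin Q ≈ 75.452.
Semiperimeter s = (26+74.071+75.452)/2 = 87.761.
Perimeter = 26 + 74.071 + 75.452 = 175.52.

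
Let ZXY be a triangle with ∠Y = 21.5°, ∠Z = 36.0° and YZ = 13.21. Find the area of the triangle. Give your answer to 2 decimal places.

area ≈ 22.29

The third angle is ∠X = 180° − ∠Y − ∠Z = 122.50°.
Law of sines: XY = YZ·sin Z/sin X ≈ 9.2065.
Law of sines: ZX = YZ·sin Y/sin X ≈ 5.7405.
Area = ½·YZ·XY·sin Y ≈ 22.286.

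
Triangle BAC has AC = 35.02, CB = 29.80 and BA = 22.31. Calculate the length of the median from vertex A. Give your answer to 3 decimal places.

Median from A: ½√(2·BA² + 2·AC² − CB²) ≈ 25.299.

25.299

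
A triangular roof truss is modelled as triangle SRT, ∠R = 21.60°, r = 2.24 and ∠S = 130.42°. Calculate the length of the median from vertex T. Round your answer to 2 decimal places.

m_T ≈ 3.35

The third angle is ∠T = 180° − ∠S − ∠R = 27.98°.
Law of sines: s = r·sin S/sin R ≈ 4.6325.
Law of sines: t = r·sin T/sin R ≈ 2.8548.
Median from T: ½√(2·s² + 2·r² − t²) ≈ 3.3468.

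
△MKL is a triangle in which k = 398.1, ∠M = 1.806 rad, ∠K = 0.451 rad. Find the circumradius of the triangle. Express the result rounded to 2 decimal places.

R ≈ 456.68

The third angle is ∠L = π − ∠M − ∠K = 0.885 rad.
Law of sines: m = k·sin M/sin K ≈ 888.21.
Law of sines: l = k·sin L/sin K ≈ 706.62.
Circumradius = k/(2 sin K) ≈ 456.68.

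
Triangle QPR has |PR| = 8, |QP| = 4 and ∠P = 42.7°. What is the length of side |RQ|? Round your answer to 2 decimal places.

5.74

By the law of cosines, |RQ|² = |QP|² + |PR|² − 2·|QP|·|PR|·cos P = 32.965, so |RQ| ≈ 5.7416.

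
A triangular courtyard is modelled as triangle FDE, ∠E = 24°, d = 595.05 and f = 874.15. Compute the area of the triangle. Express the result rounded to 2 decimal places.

Area = ½·f·d·sin E ≈ 1.0578e+05.

area ≈ 105784.67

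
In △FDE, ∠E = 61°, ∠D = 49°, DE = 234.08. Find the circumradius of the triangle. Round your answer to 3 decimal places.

The third angle is ∠F = 180° − ∠D − ∠E = 70.00°.
Law of sines: EF = DE·sin D/sin F ≈ 188.
Law of sines: FD = DE·sin E/sin F ≈ 217.87.
Circumradius = DE/(2 sin F) ≈ 124.55.

R ≈ 124.551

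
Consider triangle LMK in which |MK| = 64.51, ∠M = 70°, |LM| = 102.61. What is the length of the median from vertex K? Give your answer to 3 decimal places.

By the law of cosines, |KL|² = |LM|² + |MK|² − 2·|LM|·|MK|·cos M = 10162, so |KL| ≈ 100.81.
Median from K: ½√(2·|MK|² + 2·|KL|² − |LM|²) ≈ 67.304.

m_K ≈ 67.304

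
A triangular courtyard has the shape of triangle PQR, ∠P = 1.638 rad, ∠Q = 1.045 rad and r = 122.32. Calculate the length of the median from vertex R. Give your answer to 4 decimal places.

The third angle is ∠R = π − ∠P − ∠Q = 0.459 rad.
Law of sines: p = r·sin P/sin R ≈ 275.69.
Law of sines: q = r·sin Q/sin R ≈ 238.99.
Median from R: ½√(2·p² + 2·q² − r²) ≈ 250.64.

250.6387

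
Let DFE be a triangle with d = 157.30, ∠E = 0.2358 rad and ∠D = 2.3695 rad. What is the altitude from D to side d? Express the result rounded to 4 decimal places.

The third angle is ∠F = π − ∠E − ∠D = 0.5363 rad.
Law of sines: f = d·sin F/sin D ≈ 115.21.
Law of sines: e = d·sin E/sin D ≈ 52.676.
Area = ½·d·f·sin E ≈ 2116.9.
The altitude from D has length 2·area/d ≈ 26.915.

26.9149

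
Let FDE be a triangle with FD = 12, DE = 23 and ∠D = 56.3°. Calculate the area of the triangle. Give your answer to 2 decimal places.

area ≈ 114.81

Area = ½·FD·DE·sin D ≈ 114.81.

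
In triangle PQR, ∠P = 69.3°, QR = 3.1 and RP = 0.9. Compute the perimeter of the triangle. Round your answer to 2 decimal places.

Law of sines: sin Q = RP·sin P/QR ≈ 0.27158.
Since QR ≥ RP, only the acute value applies: ∠Q ≈ 15.76°.
Then ∠R = 180° − ∠P − ∠Q ≈ 94.94°.
Law of sines gives PQ = QR·sin R/sin P ≈ 3.3016.
Semiperimeter s = (3.1+0.9+3.3016)/2 = 3.6508.
Perimeter = 3.1 + 0.9 + 3.3016 = 7.3016.

7.30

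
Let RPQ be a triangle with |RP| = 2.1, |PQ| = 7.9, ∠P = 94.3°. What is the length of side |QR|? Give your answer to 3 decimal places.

8.325

By the law of cosines, |QR|² = |RP|² + |PQ|² − 2·|RP|·|PQ|·cos P = 69.308, so |QR| ≈ 8.3251.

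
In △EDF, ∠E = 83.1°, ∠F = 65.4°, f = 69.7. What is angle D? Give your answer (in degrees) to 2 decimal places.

The third angle is ∠D = 180° − ∠F − ∠E = 31.50°.

31.50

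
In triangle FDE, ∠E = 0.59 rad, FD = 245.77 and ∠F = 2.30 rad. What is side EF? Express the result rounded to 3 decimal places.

109.971

The third angle is ∠D = π − ∠E − ∠F = 0.252 rad.
Law of sines: EF = FD·sin D/sin E ≈ 109.97.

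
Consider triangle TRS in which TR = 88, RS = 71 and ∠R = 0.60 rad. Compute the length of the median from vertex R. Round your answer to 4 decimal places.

By the law of cosines, ST² = TR² + RS² − 2·TR·RS·cos R = 2471.6, so ST ≈ 49.715.
Median from R: ½√(2·TR² + 2·RS² − ST²) ≈ 75.991.

m_R ≈ 75.9908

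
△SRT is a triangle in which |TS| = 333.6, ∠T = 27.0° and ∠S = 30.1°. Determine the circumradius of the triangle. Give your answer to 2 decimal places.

The third angle is ∠R = 180° − ∠T − ∠S = 122.90°.
Law of sines: |RT| = |TS|·sin S/sin R ≈ 199.26.
Law of sines: |SR| = |TS|·sin T/sin R ≈ 180.38.
Circumradius = |TS|/(2 sin R) ≈ 198.66.

198.66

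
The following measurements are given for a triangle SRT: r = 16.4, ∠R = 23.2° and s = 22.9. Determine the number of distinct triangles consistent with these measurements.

s·sin R = 22.9·sin(23.2°) ≈ 9.021.
Since s sin R < r < s (9.021 < 16.4 < 22.9), two triangles exist.

2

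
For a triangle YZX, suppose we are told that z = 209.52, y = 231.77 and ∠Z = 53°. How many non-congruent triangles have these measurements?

2

y·sin Z = 231.77·sin(53°) ≈ 185.1.
Since y sin Z < z < y (185.1 < 209.52 < 231.77), two triangles exist.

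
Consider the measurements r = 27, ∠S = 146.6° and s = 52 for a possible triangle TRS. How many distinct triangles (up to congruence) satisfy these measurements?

r·sin S = 27·sin(146.6°) ≈ 14.86.
Since ∠S is not acute, a triangle exists only if s > r; here s > r, so there is exactly one triangle.

1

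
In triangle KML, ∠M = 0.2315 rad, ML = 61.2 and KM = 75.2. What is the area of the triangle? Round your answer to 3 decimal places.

Area = ½·KM·ML·sin M ≈ 527.96.

area ≈ 527.964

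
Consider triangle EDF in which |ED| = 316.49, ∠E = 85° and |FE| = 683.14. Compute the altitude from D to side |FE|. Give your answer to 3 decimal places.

By the law of cosines, |DF|² = |FE|² + |ED|² − 2·|FE|·|ED|·cos E = 5.2916e+05, so |DF| ≈ 727.43.
Area = ½·|FE|·|ED|·sin E ≈ 1.0769e+05.
The altitude from D has length 2·area/|FE| ≈ 315.29.

h_D ≈ 315.286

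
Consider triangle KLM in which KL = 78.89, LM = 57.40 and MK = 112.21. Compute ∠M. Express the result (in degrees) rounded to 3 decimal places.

By the law of cosines, cos M = (LM² + MK² − KL²) / (2·LM·MK) ≈ 0.75007, so ∠M ≈ 41.40°.

∠M ≈ 41.403°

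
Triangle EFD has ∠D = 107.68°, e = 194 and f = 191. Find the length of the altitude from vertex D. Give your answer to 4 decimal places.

By the law of cosines, d² = e² + f² − 2·e·f·cos D = 96624, so d ≈ 310.84.
Area = ½·e·f·sin D ≈ 17652.
The altitude from D has length 2·area/d ≈ 113.57.

113.5744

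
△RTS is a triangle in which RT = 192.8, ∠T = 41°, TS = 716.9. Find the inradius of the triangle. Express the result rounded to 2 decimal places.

60.66

By the law of cosines, SR² = RT² + TS² − 2·RT·TS·cos T = 3.4249e+05, so SR ≈ 585.22.
Area = ½·RT·TS·sin T ≈ 45340.
Semiperimeter s = (716.9+585.22+192.8)/2 = 747.46.
Inradius = area/s = 45340/747.46 ≈ 60.658.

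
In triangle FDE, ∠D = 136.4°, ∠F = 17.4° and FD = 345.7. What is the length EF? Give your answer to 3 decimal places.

The third angle is ∠E = 180° − ∠F − ∠D = 26.20°.
Law of sines: EF = FD·sin D/sin E ≈ 539.97.

539.974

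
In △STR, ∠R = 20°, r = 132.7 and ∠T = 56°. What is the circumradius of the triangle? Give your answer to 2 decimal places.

193.99

The third angle is ∠S = 180° − ∠T − ∠R = 104.00°.
Law of sines: s = r·sin S/sin R ≈ 376.46.
Law of sines: t = r·sin T/sin R ≈ 321.66.
Circumradius = r/(2 sin R) ≈ 193.99.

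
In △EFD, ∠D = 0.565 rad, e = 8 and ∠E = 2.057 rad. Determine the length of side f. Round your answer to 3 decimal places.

The third angle is ∠F = π − ∠D − ∠E = 0.520 rad.
Law of sines: f = e·sin F/sin E ≈ 4.4929.

4.493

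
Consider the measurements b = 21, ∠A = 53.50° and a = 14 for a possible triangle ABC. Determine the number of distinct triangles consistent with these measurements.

b·sin A = 21·sin(53.50°) ≈ 16.88.
Since a = 14 < 16.88 = b sin A, no triangle exists.

0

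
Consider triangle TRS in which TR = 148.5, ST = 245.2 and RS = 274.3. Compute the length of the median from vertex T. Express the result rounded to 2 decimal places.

m_T ≈ 149.26

Median from T: ½√(2·ST² + 2·TR² − RS²) ≈ 149.26.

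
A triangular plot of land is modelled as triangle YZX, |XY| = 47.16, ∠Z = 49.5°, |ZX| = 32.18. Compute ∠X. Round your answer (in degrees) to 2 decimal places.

∠X ≈ 99.24°

Law of sines: sin Y = |ZX|·sin Z/|XY| ≈ 0.51887.
Since |XY| ≥ |ZX|, only the acute value applies: ∠Y ≈ 31.26°.
Then ∠X = 180° − ∠Z − ∠Y ≈ 99.24°.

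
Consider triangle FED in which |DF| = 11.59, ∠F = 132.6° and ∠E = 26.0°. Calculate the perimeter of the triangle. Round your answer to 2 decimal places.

perimeter ≈ 40.70

The third angle is ∠D = 180° − ∠F − ∠E = 21.40°.
Law of sines: |ED| = |DF|·sin F/sin E ≈ 19.462.
Law of sines: |FE| = |DF|·sin D/sin E ≈ 9.6469.
Semiperimeter s = (19.462+11.59+9.6469)/2 = 20.349.
Perimeter = 19.462 + 11.59 + 9.6469 = 40.698.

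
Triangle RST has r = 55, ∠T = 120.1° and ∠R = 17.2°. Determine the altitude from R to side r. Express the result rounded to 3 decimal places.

The third angle is ∠S = 180° − ∠T − ∠R = 42.70°.
Law of sines: s = r·sin S/sin R ≈ 126.13.
Law of sines: t = r·sin T/sin R ≈ 160.91.
Area = ½·r·s·sin T ≈ 3000.9.
The altitude from R has length 2·area/r ≈ 109.12.

h_R ≈ 109.125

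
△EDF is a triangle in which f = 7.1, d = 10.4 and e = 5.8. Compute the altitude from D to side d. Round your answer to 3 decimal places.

3.786

Semiperimeter s = (5.8 + 10.4 + 7.1)/2 = 11.65.
Heron's formula: area = √(11.65·5.85·1.25·4.55) ≈ 19.688.
The altitude from D has length 2·area/d ≈ 3.7862.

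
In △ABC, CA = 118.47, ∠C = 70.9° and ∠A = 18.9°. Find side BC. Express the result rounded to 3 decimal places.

38.375

The third angle is ∠B = 180° − ∠C − ∠A = 90.20°.
Law of sines: BC = CA·sin A/sin B ≈ 38.375.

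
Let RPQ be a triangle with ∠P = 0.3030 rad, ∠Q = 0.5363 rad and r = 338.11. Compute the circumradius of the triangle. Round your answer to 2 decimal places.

The third angle is ∠R = π − ∠P − ∠Q = 2.3023 rad.
Law of sines: p = r·sin P/sin R ≈ 135.57.
Law of sines: q = r·sin Q/sin R ≈ 232.15.
Circumradius = r/(2 sin R) ≈ 227.17.

227.17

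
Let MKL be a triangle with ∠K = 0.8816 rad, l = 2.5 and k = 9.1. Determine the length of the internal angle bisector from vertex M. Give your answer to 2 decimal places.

t_M ≈ 2.04

Law of sines: sin L = l·sin K/k ≈ 0.21202.
Since k ≥ l, only the acute value applies: ∠L ≈ 0.2136 rad.
Then ∠M = π − ∠K − ∠L ≈ 2.0463 rad.
Law of sines gives m = k·sin M/sin K ≈ 10.483.
The bisector from M has length 2·k·l·cos(∠M/2)/(k+l) ≈ 2.0422.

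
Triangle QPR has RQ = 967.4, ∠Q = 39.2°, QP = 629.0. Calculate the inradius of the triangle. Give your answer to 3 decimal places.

By the law of cosines, PR² = RQ² + QP² − 2·RQ·QP·cos Q = 3.884e+05, so PR ≈ 623.22.
Area = ½·RQ·QP·sin Q ≈ 1.9229e+05.
Semiperimeter s = (623.22+967.4+629)/2 = 1109.8.
Inradius = area/s = 1.9229e+05/1109.8 ≈ 173.27.

r ≈ 173.267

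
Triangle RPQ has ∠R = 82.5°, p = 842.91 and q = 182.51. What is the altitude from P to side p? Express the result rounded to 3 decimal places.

By the law of cosines, r² = p² + q² − 2·p·q·cos R = 7.0365e+05, so r ≈ 838.84.
Area = ½·p·q·sin R ≈ 76262.
The altitude from P has length 2·area/p ≈ 180.95.

180.949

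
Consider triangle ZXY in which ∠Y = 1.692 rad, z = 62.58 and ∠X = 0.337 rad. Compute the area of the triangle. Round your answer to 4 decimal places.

The third angle is ∠Z = π − ∠X − ∠Y = 1.113 rad.
Law of sines: x = z·sin X/sin Z ≈ 23.072.
Law of sines: y = z·sin Y/sin Z ≈ 69.266.
Area = ½·z·x·sin Y ≈ 716.64.

716.6422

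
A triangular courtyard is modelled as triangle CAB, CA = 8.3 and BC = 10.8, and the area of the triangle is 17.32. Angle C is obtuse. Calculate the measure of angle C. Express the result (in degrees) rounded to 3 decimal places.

From area = ½·BC·CA·sin C, we get sin C = 2·area/(BC·CA) ≈ 0.38643.
Taking the obtuse solution, ∠C ≈ 157.27°.

∠C ≈ 157.267°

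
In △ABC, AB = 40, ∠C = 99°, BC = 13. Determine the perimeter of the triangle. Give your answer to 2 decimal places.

perimeter ≈ 88.85

Law of sines: sin A = BC·sin C/AB ≈ 0.32100.
Since AB ≥ BC, only the acute value applies: ∠A ≈ 18.72°.
Then ∠B = 180° − ∠C − ∠A ≈ 62.28°.
Law of sines gives CA = AB·sin B/sin C ≈ 35.85.
Semiperimeter s = (13+35.85+40)/2 = 44.425.
Perimeter = 13 + 35.85 + 40 = 88.85.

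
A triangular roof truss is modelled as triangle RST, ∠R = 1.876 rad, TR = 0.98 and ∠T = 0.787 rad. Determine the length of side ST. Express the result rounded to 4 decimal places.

2.0296

The third angle is ∠S = π − ∠T − ∠R = 0.479 rad.
Law of sines: ST = TR·sin R/sin S ≈ 2.0296.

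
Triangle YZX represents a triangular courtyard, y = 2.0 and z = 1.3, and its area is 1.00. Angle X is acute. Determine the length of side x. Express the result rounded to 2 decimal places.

1.54

From area = ½·y·z·sin X, we get sin X = 2·area/(y·z) ≈ 0.76923.
Taking the acute solution, ∠X ≈ 50.28°.
Law of cosines then gives x ≈ 1.5386.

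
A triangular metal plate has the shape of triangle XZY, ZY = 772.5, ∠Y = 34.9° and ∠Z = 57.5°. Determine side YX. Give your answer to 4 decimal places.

652.0919

The third angle is ∠X = 180° − ∠Z − ∠Y = 87.60°.
Law of sines: YX = ZY·sin Z/sin X ≈ 652.09.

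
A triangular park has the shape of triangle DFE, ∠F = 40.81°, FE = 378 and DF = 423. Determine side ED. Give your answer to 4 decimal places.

By the law of cosines, ED² = DF² + FE² − 2·DF·FE·cos F = 79772, so ED ≈ 282.44.

282.4386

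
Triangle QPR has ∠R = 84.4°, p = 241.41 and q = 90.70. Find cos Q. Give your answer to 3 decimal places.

cos Q ≈ 0.932

By the law of cosines, r² = q² + p² − 2·q·p·cos R = 62232, so r ≈ 249.46.
Law of cosines again: cos Q = (p² + r² − q²)/(2·p·r) ≈ 0.93224, so ∠Q ≈ 21.21°.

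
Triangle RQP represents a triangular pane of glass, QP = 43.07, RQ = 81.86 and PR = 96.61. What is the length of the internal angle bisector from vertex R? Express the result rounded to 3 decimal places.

86.301

By the law of cosines, cos R = (PR² + RQ² − QP²) / (2·PR·RQ) ≈ 0.89647, so ∠R ≈ 26.30°.
The bisector from R has length 2·PR·RQ·cos(∠R/2)/(PR+RQ) ≈ 86.301.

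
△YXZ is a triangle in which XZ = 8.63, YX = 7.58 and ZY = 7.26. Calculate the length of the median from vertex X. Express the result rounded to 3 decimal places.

Median from X: ½√(2·YX² + 2·XZ² − ZY²) ≈ 7.2657.

7.266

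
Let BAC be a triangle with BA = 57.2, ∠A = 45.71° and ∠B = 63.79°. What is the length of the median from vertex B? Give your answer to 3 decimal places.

42.875

The third angle is ∠C = 180° − ∠B − ∠A = 70.50°.
Law of sines: AC = BA·sin B/sin C ≈ 54.441.
Law of sines: CB = BA·sin A/sin C ≈ 43.436.
Median from B: ½√(2·CB² + 2·BA² − AC²) ≈ 42.875.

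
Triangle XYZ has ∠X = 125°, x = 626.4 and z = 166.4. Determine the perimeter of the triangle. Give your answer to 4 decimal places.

perimeter ≈ 1308.7466

Law of sines: sin Z = z·sin X/x ≈ 0.21760.
Since x ≥ z, only the acute value applies: ∠Z ≈ 12.57°.
Then ∠Y = 180° − ∠X − ∠Z ≈ 42.43°.
Law of sines gives y = x·sin Y/sin X ≈ 515.95.
Semiperimeter s = (626.4+515.95+166.4)/2 = 654.37.
Perimeter = 626.4 + 515.95 + 166.4 = 1308.7.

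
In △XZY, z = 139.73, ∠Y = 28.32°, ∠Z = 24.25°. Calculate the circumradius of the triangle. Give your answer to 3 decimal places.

The third angle is ∠X = 180° − ∠Z − ∠Y = 127.43°.
Law of sines: x = z·sin X/sin Z ≈ 270.16.
Law of sines: y = z·sin Y/sin Z ≈ 161.39.
Circumradius = z/(2 sin Z) ≈ 170.1.

170.104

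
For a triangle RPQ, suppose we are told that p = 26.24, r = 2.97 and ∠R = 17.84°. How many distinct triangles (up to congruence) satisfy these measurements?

0

p·sin R = 26.24·sin(17.84°) ≈ 8.039.
Since r = 2.97 < 8.039 = p sin R, no triangle exists.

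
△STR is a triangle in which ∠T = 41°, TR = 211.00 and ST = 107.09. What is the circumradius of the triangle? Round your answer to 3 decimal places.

By the law of cosines, RS² = ST² + TR² − 2·ST·TR·cos T = 21882, so RS ≈ 147.93.
Area = ½·ST·TR·sin T ≈ 7412.2.
Circumradius = RS/(2 sin T) ≈ 112.74.

112.739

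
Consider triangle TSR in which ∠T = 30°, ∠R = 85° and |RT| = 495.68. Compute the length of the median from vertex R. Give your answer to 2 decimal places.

m_R ≈ 293.30

The third angle is ∠S = 180° − ∠R − ∠T = 65.00°.
Law of sines: |SR| = |RT|·sin T/sin S ≈ 273.46.
Law of sines: |TS| = |RT|·sin R/sin S ≈ 544.84.
Median from R: ½√(2·|SR|² + 2·|RT|² − |TS|²) ≈ 293.3.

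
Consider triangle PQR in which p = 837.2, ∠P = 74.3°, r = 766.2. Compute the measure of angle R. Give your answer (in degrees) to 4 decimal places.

∠R ≈ 61.7692°

Law of sines: sin R = r·sin P/p ≈ 0.88105.
Since p ≥ r, only the acute value applies: ∠R ≈ 61.77°.
Then ∠Q = 180° − ∠P − ∠R ≈ 43.93°.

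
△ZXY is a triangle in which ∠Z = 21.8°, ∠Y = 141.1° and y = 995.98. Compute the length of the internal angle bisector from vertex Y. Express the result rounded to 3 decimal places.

The third angle is ∠X = 180° − ∠Y − ∠Z = 17.10°.
Law of sines: z = y·sin Z/sin Y ≈ 589.01.
Law of sines: x = y·sin X/sin Y ≈ 466.36.
The bisector from Y has length 2·z·x·cos(∠Y/2)/(z+x) ≈ 173.34.

t_Y ≈ 173.338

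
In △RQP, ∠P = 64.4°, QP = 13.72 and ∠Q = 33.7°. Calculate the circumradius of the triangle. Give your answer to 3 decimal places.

The third angle is ∠R = 180° − ∠Q − ∠P = 81.90°.
Law of sines: PR = QP·sin Q/sin R ≈ 7.6892.
Law of sines: RQ = QP·sin P/sin R ≈ 12.498.
Circumradius = QP/(2 sin R) ≈ 6.9291.

6.929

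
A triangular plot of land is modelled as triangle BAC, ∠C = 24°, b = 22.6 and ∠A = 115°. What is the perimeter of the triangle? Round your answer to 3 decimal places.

67.832

The third angle is ∠B = 180° − ∠A − ∠C = 41.00°.
Law of sines: a = b·sin A/sin B ≈ 31.221.
Law of sines: c = b·sin C/sin B ≈ 14.011.
Semiperimeter s = (22.6+31.221+14.011)/2 = 33.916.
Perimeter = 22.6 + 31.221 + 14.011 = 67.832.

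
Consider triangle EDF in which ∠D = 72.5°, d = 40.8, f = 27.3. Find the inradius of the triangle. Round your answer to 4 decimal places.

9.5766

Law of sines: sin F = f·sin D/d ≈ 0.63815.
Since d ≥ f, only the acute value applies: ∠F ≈ 39.65°.
Then ∠E = 180° − ∠D − ∠F ≈ 67.85°.
Law of sines gives e = d·sin E/sin D ≈ 39.622.
Area = ½·d·f·sin E ≈ 515.8.
Semiperimeter s = (39.622+40.8+27.3)/2 = 53.861.
Inradius = area/s = 515.8/53.861 ≈ 9.5766.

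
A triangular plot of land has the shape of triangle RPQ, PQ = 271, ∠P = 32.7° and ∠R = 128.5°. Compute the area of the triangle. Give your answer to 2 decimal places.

8168.93

The third angle is ∠Q = 180° − ∠R − ∠P = 18.80°.
Law of sines: QR = PQ·sin P/sin R ≈ 187.07.
Law of sines: RP = PQ·sin Q/sin R ≈ 111.59.
Area = ½·PQ·QR·sin Q ≈ 8168.9.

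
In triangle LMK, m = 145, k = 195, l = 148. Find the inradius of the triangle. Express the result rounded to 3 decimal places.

43.687

Semiperimeter s = (148 + 145 + 195)/2 = 244.
Heron's formula: area = √(244·96·99·49) ≈ 10660.
Inradius = area/s = 10660/244 ≈ 43.687.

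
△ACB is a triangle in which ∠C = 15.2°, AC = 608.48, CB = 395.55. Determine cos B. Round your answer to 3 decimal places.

By the law of cosines, BA² = AC² + CB² − 2·AC·CB·cos C = 62179, so BA ≈ 249.36.
Law of cosines again: cos B = (CB² + BA² − AC²)/(2·CB·BA) ≈ -0.76855, so ∠B ≈ 140.22°.

-0.769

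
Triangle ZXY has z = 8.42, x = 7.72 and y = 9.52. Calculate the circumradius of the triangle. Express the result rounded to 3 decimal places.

By the law of cosines, cos Z = (x² + y² − z²) / (2·x·y) ≈ 0.53972, so ∠Z ≈ 57.34°.
Circumradius = z/(2 sin Z) ≈ 5.0009.

R ≈ 5.001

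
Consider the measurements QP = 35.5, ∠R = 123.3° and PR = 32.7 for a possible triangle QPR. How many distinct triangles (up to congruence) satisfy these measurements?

PR·sin R = 32.7·sin(123.3°) ≈ 27.33.
Since ∠R is not acute, a triangle exists only if QP > PR; here QP > PR, so there is exactly one triangle.

1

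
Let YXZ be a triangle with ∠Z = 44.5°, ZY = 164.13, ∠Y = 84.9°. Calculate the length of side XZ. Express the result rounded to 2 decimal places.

The third angle is ∠X = 180° − ∠Z − ∠Y = 50.60°.
Law of sines: XZ = ZY·sin Y/sin X ≈ 211.56.

211.56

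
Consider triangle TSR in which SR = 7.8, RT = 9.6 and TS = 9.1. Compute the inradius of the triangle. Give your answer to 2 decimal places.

r ≈ 2.50

Semiperimeter s = (7.8 + 9.6 + 9.1)/2 = 13.25.
Heron's formula: area = √(13.25·5.45·3.65·4.15) ≈ 33.073.
Inradius = area/s = 33.073/13.25 ≈ 2.4961.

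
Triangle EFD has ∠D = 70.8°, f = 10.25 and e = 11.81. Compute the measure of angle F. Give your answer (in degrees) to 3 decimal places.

By the law of cosines, d² = e² + f² − 2·e·f·cos D = 164.92, so d ≈ 12.842.
Law of cosines again: cos F = (d² + e² − f²)/(2·d·e) ≈ 0.65715, so ∠F ≈ 48.92°.

∠F ≈ 48.917°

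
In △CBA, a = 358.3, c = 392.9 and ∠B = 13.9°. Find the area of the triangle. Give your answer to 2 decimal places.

area ≈ 16909.18

Area = ½·a·c·sin B ≈ 16909.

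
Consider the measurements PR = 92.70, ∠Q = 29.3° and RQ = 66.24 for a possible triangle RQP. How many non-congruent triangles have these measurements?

1

RQ·sin Q = 66.24·sin(29.3°) ≈ 32.42.
Since PR ≥ RQ, exactly one triangle exists.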